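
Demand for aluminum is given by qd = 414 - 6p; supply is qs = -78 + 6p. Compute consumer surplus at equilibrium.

Consumer surplus = 2352

Equilibrium: 414 - 6p = -78 + 6p gives p* = 41, q* = 168.
Demand choke price (qd = 0): p = 69.
CS = ½(69 − 41)(168) = 2352.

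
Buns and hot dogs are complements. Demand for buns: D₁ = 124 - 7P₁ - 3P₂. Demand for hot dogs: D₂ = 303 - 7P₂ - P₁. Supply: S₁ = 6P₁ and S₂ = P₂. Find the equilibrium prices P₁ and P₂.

Market 1: 124 - 7P₁ - 3P₂ = 6P₁ → 13P₁ + 3P₂ = 124.
Market 2: 8P₂ + P₁ = 303.
Eliminating P₂: 8×(1) − 3×(2) gives 101P₁ = 83, so P₁ = 83/101.
Back-substitute into (2): P₂ = (303 − 1×83/101) / 8 = 3815/101.

P₁ = 83/101, P₂ = 3815/101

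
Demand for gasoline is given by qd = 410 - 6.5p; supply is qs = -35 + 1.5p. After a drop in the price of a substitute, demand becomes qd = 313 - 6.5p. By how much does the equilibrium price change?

Original equilibrium: p* = 55.625, q* = 48.4375.
New equilibrium: 313 - 6.5p = -35 + 1.5p, so 348 = 8p and p' = 43.5; q' = 313 − 6.5(43.5) = 30.25.
Change in price: 43.5 − 55.625 = -12.125.

Δp = -12.125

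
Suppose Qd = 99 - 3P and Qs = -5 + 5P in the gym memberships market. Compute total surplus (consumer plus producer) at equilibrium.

Total surplus = 960

Equilibrium: 99 - 3P = -5 + 5P gives P* = 13, Q* = 60.
Demand choke price: P = 33; supply starts at P = 1.
CS = ½(33 − 13)(60) = 600; PS = ½(13 − 1)(60) = 360.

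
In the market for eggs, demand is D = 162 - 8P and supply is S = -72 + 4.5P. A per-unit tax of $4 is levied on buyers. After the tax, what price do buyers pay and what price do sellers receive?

Buyers pay $20.16, sellers receive $16.16

Pre-tax equilibrium: P* = 18.72, Q* = 12.24.
Tax on buyers shifts demand to D = 162 − 8(P + 4) = 130 - 8P.
130 - 8P = -72 + 4.5P gives seller price Ps = 16.16; buyers pay Pb = 16.16 + 4 = 20.16.
New quantity: Q = 162 − 8(20.16) = 0.72.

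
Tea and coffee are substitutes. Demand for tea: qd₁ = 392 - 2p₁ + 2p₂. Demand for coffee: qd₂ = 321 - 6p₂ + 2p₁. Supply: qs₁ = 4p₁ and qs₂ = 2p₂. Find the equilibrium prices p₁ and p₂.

Market 1: 392 - 2p₁ + 2p₂ = 4p₁ → 6p₁ - 2p₂ = 392.
Market 2: 8p₂ - 2p₁ = 321.
Eliminating p₂: 8×(1) + 2×(2) gives 44p₁ = 3778, so p₁ = 1889/22.
Back-substitute into (2): p₂ = (321 + 2×1889/22) / 8 = 1355/22.

p₁ = 1889/22, p₂ = 1355/22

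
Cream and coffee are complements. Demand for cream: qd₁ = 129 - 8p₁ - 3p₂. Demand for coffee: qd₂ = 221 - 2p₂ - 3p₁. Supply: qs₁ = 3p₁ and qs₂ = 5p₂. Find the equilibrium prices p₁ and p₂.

p₁ = 60/17, p₂ = 511/17

Market 1: 129 - 8p₁ - 3p₂ = 3p₁ → 11p₁ + 3p₂ = 129.
Market 2: 7p₂ + 3p₁ = 221.
Eliminating p₂: 7×(1) − 3×(2) gives 68p₁ = 240, so p₁ = 60/17.
Back-substitute into (2): p₂ = (221 − 3×60/17) / 7 = 511/17.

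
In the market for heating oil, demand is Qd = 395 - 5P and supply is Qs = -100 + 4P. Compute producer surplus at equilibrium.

Producer surplus = 1800

Equilibrium: 395 - 5P = -100 + 4P gives P* = 55, Q* = 120.
Supply starts at P = 25 (where Qs = 0).
PS = ½(55 − 25)(120) = 1800.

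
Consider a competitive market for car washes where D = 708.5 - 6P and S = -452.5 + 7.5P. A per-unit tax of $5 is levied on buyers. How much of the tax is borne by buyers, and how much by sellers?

Pre-tax equilibrium: P* = 86, Q* = 192.5.
Tax on buyers shifts demand to D = 708.5 − 6(P + 5) = 678.5 - 6P.
678.5 - 6P = -452.5 + 7.5P gives seller price Ps = 754/9; buyers pay Pb = 754/9 + 5 = 799/9.
New quantity: Q = 708.5 − 6(799/9) = 1055/6.
Buyer burden = 799/9 − 86 = 25/9; seller burden = 86 − 754/9 = 20/9.

Buyers bear 25/9, sellers bear 20/9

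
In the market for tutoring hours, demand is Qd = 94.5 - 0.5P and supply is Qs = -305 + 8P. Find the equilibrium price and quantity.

Set Qd = Qs: 94.5 - 0.5P = -305 + 8P.
399.5 = 8.5P, so P* = 47.
Q* = 94.5 − 0.5(47) = 71.

P* = 47, Q* = 71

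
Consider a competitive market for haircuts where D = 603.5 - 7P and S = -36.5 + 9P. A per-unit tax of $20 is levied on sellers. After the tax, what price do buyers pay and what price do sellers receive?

Pre-tax equilibrium: P* = 40, Q* = 323.5.
Tax on sellers shifts supply to S = -36.5 + 9(P − 20) = -216.5 + 9P.
603.5 - 7P = -216.5 + 9P gives buyer price Pb = 51.25; sellers receive Ps = 51.25 − 20 = 31.25.
New quantity: Q = 603.5 − 7(51.25) = 244.75.

Buyers pay $51.25, sellers receive $31.25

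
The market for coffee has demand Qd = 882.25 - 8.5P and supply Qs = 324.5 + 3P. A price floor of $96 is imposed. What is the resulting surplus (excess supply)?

Surplus = 546.25

Equilibrium price would be P* = 48.5, so the floor at 96 binds.
At P = 96: Qd = 66.25, Qs = 612.5.
Surplus = 612.5 − 66.25 = 546.25.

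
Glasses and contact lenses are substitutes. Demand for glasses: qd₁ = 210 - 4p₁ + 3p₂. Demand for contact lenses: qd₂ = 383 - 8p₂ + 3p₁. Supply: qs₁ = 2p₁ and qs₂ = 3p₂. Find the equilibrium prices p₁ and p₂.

p₁ = 1153/19, p₂ = 976/19

Market 1: 210 - 4p₁ + 3p₂ = 2p₁ → 6p₁ - 3p₂ = 210.
Market 2: 11p₂ - 3p₁ = 383.
Eliminating p₂: 11×(1) + 3×(2) gives 57p₁ = 3459, so p₁ = 1153/19.
Back-substitute into (2): p₂ = (383 + 3×1153/19) / 11 = 976/19.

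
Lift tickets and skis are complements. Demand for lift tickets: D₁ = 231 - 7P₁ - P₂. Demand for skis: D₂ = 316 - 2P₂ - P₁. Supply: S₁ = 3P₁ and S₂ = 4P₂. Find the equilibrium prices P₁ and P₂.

Market 1: 231 - 7P₁ - P₂ = 3P₁ → 10P₁ + P₂ = 231.
Market 2: 6P₂ + P₁ = 316.
Eliminating P₂: 6×(1) − 1×(2) gives 59P₁ = 1070, so P₁ = 1070/59.
Back-substitute into (2): P₂ = (316 − 1×1070/59) / 6 = 2929/59.

P₁ = 1070/59, P₂ = 2929/59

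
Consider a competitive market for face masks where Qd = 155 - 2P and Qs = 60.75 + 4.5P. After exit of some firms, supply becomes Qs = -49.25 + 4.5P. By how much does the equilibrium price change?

ΔP = 220/13

Original equilibrium: P* = 14.5, Q* = 126.
New equilibrium: 155 - 2P = -49.25 + 4.5P, so 204.25 = 6.5P and P' = 817/26; Q' = 155 − 2(817/26) = 1198/13.
Change in price: 817/26 − 14.5 = 220/13.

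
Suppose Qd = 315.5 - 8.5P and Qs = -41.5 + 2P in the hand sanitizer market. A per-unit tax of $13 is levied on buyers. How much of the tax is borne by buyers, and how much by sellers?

Buyers bear 52/21, sellers bear 221/21

Pre-tax equilibrium: P* = 34, Q* = 26.5.
Tax on buyers shifts demand to Qd = 315.5 − 8.5(P + 13) = 205 - 8.5P.
205 - 8.5P = -41.5 + 2P gives seller price Ps = 493/21; buyers pay Pb = 493/21 + 13 = 766/21.
New quantity: Q = 315.5 − 8.5(766/21) = 229/42.
Buyer burden = 766/21 − 34 = 52/21; seller burden = 34 − 493/21 = 221/21.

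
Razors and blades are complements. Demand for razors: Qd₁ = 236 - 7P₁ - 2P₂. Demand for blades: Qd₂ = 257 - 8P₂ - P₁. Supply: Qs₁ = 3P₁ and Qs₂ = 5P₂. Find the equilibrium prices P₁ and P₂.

Market 1: 236 - 7P₁ - 2P₂ = 3P₁ → 10P₁ + 2P₂ = 236.
Market 2: 13P₂ + P₁ = 257.
Eliminating P₂: 13×(1) − 2×(2) gives 128P₁ = 2554, so P₁ = 19.953125.
Back-substitute into (2): P₂ = (257 − 1×19.953125) / 13 = 18.234375.

P₁ = 19.953125, P₂ = 18.234375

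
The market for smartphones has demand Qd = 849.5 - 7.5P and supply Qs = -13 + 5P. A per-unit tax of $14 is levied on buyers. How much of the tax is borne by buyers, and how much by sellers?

Pre-tax equilibrium: P* = 69, Q* = 332.
Tax on buyers shifts demand to Qd = 849.5 − 7.5(P + 14) = 744.5 - 7.5P.
744.5 - 7.5P = -13 + 5P gives seller price Ps = 60.6; buyers pay Pb = 60.6 + 14 = 74.6.
New quantity: Q = 849.5 − 7.5(74.6) = 290.
Buyer burden = 74.6 − 69 = 5.6; seller burden = 69 − 60.6 = 8.4.

Buyers bear $5.6, sellers bear $8.4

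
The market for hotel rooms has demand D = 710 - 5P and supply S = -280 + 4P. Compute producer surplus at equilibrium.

Equilibrium: 710 - 5P = -280 + 4P gives P* = 110, Q* = 160.
Supply starts at P = 70 (where S = 0).
PS = ½(110 − 70)(160) = 3200.

Producer surplus = 3200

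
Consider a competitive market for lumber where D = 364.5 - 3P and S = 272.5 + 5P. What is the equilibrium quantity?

Q* = 330

Set D = S: 364.5 - 3P = 272.5 + 5P.
92 = 8P, so P* = 11.5.
Q* = 364.5 − 3(11.5) = 330.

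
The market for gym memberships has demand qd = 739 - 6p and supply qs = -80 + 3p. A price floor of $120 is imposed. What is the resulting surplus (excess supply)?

Equilibrium price would be p* = 91, so the floor at 120 binds.
At p = 120: qd = 19, qs = 280.
Surplus = 280 − 19 = 261.

Surplus = 261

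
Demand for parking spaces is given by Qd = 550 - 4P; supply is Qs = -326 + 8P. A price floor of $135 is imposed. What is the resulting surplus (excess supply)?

Equilibrium price would be P* = 73, so the floor at 135 binds.
At P = 135: Qd = 10, Qs = 754.
Surplus = 754 − 10 = 744.

Surplus = 744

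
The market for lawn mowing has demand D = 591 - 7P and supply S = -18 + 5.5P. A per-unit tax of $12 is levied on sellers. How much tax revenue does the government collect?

Pre-tax equilibrium: P* = 48.72, Q* = 249.96.
Tax on sellers shifts supply to S = -18 + 5.5(P − 12) = -84 + 5.5P.
591 - 7P = -84 + 5.5P gives buyer price Pb = 54; sellers receive Ps = 54 − 12 = 42.
New quantity: Q = 591 − 7(54) = 213.
Revenue = 12 × 213 = 2556.

Tax revenue = 2556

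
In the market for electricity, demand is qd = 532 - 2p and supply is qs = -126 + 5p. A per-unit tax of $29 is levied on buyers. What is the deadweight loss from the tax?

Deadweight loss = 4205/7

Pre-tax equilibrium: p* = 94, q* = 344.
Tax on buyers shifts demand to qd = 532 − 2(p + 29) = 474 - 2p.
474 - 2p = -126 + 5p gives seller price ps = 600/7; buyers pay pb = 600/7 + 29 = 803/7.
New quantity: q = 532 − 2(803/7) = 2118/7.
DWL = ½ × 29 × (344 − 2118/7) = 4205/7.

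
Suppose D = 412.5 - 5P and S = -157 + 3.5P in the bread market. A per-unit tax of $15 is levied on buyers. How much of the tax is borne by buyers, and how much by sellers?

Pre-tax equilibrium: P* = 67, Q* = 77.5.
Tax on buyers shifts demand to D = 412.5 − 5(P + 15) = 337.5 - 5P.
337.5 - 5P = -157 + 3.5P gives seller price Ps = 989/17; buyers pay Pb = 989/17 + 15 = 1244/17.
New quantity: Q = 412.5 − 5(1244/17) = 1585/34.
Buyer burden = 1244/17 − 67 = 105/17; seller burden = 67 − 989/17 = 150/17.

Buyers bear 105/17, sellers bear 150/17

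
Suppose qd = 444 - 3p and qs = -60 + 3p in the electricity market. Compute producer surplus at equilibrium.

Equilibrium: 444 - 3p = -60 + 3p gives p* = 84, q* = 192.
Supply starts at p = 20 (where qs = 0).
PS = ½(84 − 20)(192) = 6144.

Producer surplus = 6144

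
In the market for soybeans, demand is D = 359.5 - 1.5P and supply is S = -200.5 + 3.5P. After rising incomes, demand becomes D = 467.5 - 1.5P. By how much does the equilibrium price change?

Original equilibrium: P* = 112, Q* = 191.5.
New equilibrium: 467.5 - 1.5P = -200.5 + 3.5P, so 668 = 5P and P' = 133.6; Q' = 467.5 − 1.5(133.6) = 267.1.
Change in price: 133.6 − 112 = 21.6.

ΔP = 21.6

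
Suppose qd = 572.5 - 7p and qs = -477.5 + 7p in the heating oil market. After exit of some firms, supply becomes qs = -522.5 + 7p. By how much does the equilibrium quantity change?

Δq = -22.5

Original equilibrium: p* = 75, q* = 47.5.
New equilibrium: 572.5 - 7p = -522.5 + 7p, so 1095 = 14p and p' = 1095/14; q' = 572.5 − 7(1095/14) = 25.
Change in quantity: 25 − 47.5 = -22.5.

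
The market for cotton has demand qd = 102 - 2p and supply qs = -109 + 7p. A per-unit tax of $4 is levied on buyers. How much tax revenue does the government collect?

Pre-tax equilibrium: p* = 211/9, q* = 496/9.
Tax on buyers shifts demand to qd = 102 − 2(p + 4) = 94 - 2p.
94 - 2p = -109 + 7p gives seller price ps = 203/9; buyers pay pb = 203/9 + 4 = 239/9.
New quantity: q = 102 − 2(239/9) = 440/9.
Revenue = 4 × 440/9 = 1760/9.

Tax revenue = 1760/9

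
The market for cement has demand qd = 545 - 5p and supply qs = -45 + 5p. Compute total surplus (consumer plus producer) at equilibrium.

Equilibrium: 545 - 5p = -45 + 5p gives p* = 59, q* = 250.
Demand choke price: p = 109; supply starts at p = 9.
CS = ½(109 − 59)(250) = 6250; PS = ½(59 − 9)(250) = 6250.

Total surplus = 12500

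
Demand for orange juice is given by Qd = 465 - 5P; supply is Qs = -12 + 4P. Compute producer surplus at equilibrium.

Equilibrium: 465 - 5P = -12 + 4P gives P* = 53, Q* = 200.
Supply starts at P = 3 (where Qs = 0).
PS = ½(53 − 3)(200) = 5000.

Producer surplus = 5000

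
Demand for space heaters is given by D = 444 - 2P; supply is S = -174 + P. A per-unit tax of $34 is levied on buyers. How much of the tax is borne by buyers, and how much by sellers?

Buyers bear 34/3, sellers bear 68/3

Pre-tax equilibrium: P* = 206, Q* = 32.
Tax on buyers shifts demand to D = 444 − 2(P + 34) = 376 - 2P.
376 - 2P = -174 + P gives seller price Ps = 550/3; buyers pay Pb = 550/3 + 34 = 652/3.
New quantity: Q = 444 − 2(652/3) = 28/3.
Buyer burden = 652/3 − 206 = 34/3; seller burden = 206 − 550/3 = 68/3.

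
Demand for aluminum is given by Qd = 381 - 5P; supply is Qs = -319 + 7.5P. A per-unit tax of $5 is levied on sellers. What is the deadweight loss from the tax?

Deadweight loss = 37.5

Pre-tax equilibrium: P* = 56, Q* = 101.
Tax on sellers shifts supply to Qs = -319 + 7.5(P − 5) = -356.5 + 7.5P.
381 - 5P = -356.5 + 7.5P gives buyer price Pb = 59; sellers receive Ps = 59 − 5 = 54.
New quantity: Q = 381 − 5(59) = 86.
DWL = ½ × 5 × (101 − 86) = 37.5.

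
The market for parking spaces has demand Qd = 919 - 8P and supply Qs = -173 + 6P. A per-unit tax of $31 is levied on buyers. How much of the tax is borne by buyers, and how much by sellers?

Pre-tax equilibrium: P* = 78, Q* = 295.
Tax on buyers shifts demand to Qd = 919 − 8(P + 31) = 671 - 8P.
671 - 8P = -173 + 6P gives seller price Ps = 422/7; buyers pay Pb = 422/7 + 31 = 639/7.
New quantity: Q = 919 − 8(639/7) = 1321/7.
Buyer burden = 639/7 − 78 = 93/7; seller burden = 78 − 422/7 = 124/7.

Buyers bear 93/7, sellers bear 124/7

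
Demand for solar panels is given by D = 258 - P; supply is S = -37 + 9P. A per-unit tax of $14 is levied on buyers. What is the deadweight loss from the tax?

Deadweight loss = 88.2

Pre-tax equilibrium: P* = 29.5, Q* = 228.5.
Tax on buyers shifts demand to D = 258 − 1(P + 14) = 244 - P.
244 - P = -37 + 9P gives seller price Ps = 28.1; buyers pay Pb = 28.1 + 14 = 42.1.
New quantity: Q = 258 − 1(42.1) = 215.9.
DWL = ½ × 14 × (228.5 − 215.9) = 88.2.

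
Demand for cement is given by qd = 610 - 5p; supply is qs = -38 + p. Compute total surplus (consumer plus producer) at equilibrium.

Equilibrium: 610 - 5p = -38 + p gives p* = 108, q* = 70.
Demand choke price: p = 122; supply starts at p = 38.
CS = ½(122 − 108)(70) = 490; PS = ½(108 − 38)(70) = 2450.

Total surplus = 2940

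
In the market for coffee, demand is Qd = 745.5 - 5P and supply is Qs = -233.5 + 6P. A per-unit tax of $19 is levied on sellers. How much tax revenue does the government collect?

Tax revenue = 103949/22

Pre-tax equilibrium: P* = 89, Q* = 300.5.
Tax on sellers shifts supply to Qs = -233.5 + 6(P − 19) = -347.5 + 6P.
745.5 - 5P = -347.5 + 6P gives buyer price Pb = 1093/11; sellers receive Ps = 1093/11 − 19 = 884/11.
New quantity: Q = 745.5 − 5(1093/11) = 5471/22.
Revenue = 19 × 5471/22 = 103949/22.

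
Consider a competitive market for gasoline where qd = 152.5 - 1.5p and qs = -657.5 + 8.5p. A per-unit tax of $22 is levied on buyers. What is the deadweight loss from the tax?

Deadweight loss = 308.55

Pre-tax equilibrium: p* = 81, q* = 31.
Tax on buyers shifts demand to qd = 152.5 − 1.5(p + 22) = 119.5 - 1.5p.
119.5 - 1.5p = -657.5 + 8.5p gives seller price ps = 77.7; buyers pay pb = 77.7 + 22 = 99.7.
New quantity: q = 152.5 − 1.5(99.7) = 2.95.
DWL = ½ × 22 × (31 − 2.95) = 308.55.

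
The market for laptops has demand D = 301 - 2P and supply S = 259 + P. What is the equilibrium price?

Set D = S: 301 - 2P = 259 + P.
42 = 3P, so P* = 14.
Q* = 301 − 2(14) = 273.

P* = 14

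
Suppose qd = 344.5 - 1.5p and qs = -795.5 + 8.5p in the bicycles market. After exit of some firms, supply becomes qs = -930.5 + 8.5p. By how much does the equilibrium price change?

Δp = 13.5

Original equilibrium: p* = 114, q* = 173.5.
New equilibrium: 344.5 - 1.5p = -930.5 + 8.5p, so 1275 = 10p and p' = 127.5; q' = 344.5 − 1.5(127.5) = 153.25.
Change in price: 127.5 − 114 = 13.5.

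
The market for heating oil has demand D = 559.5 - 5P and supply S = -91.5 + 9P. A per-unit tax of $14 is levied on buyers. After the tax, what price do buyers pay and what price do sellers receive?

Pre-tax equilibrium: P* = 46.5, Q* = 327.
Tax on buyers shifts demand to D = 559.5 − 5(P + 14) = 489.5 - 5P.
489.5 - 5P = -91.5 + 9P gives seller price Ps = 41.5; buyers pay Pb = 41.5 + 14 = 55.5.
New quantity: Q = 559.5 − 5(55.5) = 282.

Buyers pay $55.5, sellers receive $41.5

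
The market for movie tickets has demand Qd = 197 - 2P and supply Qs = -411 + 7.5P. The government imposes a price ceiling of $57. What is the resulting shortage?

Shortage = 66.5

Equilibrium price would be P* = 64, so the ceiling at 57 binds.
At P = 57: Qd = 197 − 2(57) = 83, Qs = -411 + 7.5(57) = 16.5.
Shortage = 83 − 16.5 = 66.5.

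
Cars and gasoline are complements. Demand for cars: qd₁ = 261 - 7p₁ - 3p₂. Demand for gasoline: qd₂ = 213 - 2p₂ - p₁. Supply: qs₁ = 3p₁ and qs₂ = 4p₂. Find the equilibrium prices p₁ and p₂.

Market 1: 261 - 7p₁ - 3p₂ = 3p₁ → 10p₁ + 3p₂ = 261.
Market 2: 6p₂ + p₁ = 213.
Eliminating p₂: 6×(1) − 3×(2) gives 57p₁ = 927, so p₁ = 309/19.
Back-substitute into (2): p₂ = (213 − 1×309/19) / 6 = 623/19.

p₁ = 309/19, p₂ = 623/19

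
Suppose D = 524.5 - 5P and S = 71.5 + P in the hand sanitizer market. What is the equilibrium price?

Set D = S: 524.5 - 5P = 71.5 + P.
453 = 6P, so P* = 75.5.
Q* = 524.5 − 5(75.5) = 147.

P* = 75.5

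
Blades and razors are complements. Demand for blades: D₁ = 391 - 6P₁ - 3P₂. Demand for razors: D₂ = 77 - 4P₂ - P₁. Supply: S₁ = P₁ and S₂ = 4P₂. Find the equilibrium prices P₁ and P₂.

Market 1: 391 - 6P₁ - 3P₂ = P₁ → 7P₁ + 3P₂ = 391.
Market 2: 8P₂ + P₁ = 77.
Eliminating P₂: 8×(1) − 3×(2) gives 53P₁ = 2897, so P₁ = 2897/53.
Back-substitute into (2): P₂ = (77 − 1×2897/53) / 8 = 148/53.

P₁ = 2897/53, P₂ = 148/53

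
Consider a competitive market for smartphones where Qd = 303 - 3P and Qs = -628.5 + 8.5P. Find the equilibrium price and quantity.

P* = 81, Q* = 60

Set Qd = Qs: 303 - 3P = -628.5 + 8.5P.
931.5 = 11.5P, so P* = 81.
Q* = 303 − 3(81) = 60.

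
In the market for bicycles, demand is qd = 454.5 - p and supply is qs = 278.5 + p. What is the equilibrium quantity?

q* = 366.5

Set qd = qs: 454.5 - p = 278.5 + p.
176 = 2p, so p* = 88.
q* = 454.5 − 1(88) = 366.5.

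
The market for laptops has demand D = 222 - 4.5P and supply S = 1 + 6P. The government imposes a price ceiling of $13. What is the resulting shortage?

Shortage = 84.5

Equilibrium price would be P* = 442/21, so the ceiling at 13 binds.
At P = 13: D = 222 − 4.5(13) = 163.5, S = 1 + 6(13) = 79.
Shortage = 163.5 − 79 = 84.5.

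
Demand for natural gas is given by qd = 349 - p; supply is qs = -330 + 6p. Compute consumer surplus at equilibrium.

Consumer surplus = 31752

Equilibrium: 349 - p = -330 + 6p gives p* = 97, q* = 252.
Demand choke price (qd = 0): p = 349.
CS = ½(349 − 97)(252) = 31752.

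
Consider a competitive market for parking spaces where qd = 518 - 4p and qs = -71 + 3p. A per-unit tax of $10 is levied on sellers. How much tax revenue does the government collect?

Pre-tax equilibrium: p* = 589/7, q* = 1270/7.
Tax on sellers shifts supply to qs = -71 + 3(p − 10) = -101 + 3p.
518 - 4p = -101 + 3p gives buyer price pb = 619/7; sellers receive ps = 619/7 − 10 = 549/7.
New quantity: q = 518 − 4(619/7) = 1150/7.
Revenue = 10 × 1150/7 = 11500/7.

Tax revenue = 11500/7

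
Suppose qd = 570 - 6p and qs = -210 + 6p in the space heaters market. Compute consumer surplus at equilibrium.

Consumer surplus = 2700

Equilibrium: 570 - 6p = -210 + 6p gives p* = 65, q* = 180.
Demand choke price (qd = 0): p = 95.
CS = ½(95 − 65)(180) = 2700.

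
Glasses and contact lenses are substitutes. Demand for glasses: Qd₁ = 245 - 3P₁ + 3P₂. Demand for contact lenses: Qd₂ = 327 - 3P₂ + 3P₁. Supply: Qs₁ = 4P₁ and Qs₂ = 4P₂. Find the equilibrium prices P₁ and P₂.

P₁ = 67.4, P₂ = 75.6

Market 1: 245 - 3P₁ + 3P₂ = 4P₁ → 7P₁ - 3P₂ = 245.
Market 2: 7P₂ - 3P₁ = 327.
Eliminating P₂: 7×(1) + 3×(2) gives 40P₁ = 2696, so P₁ = 67.4.
Back-substitute into (2): P₂ = (327 + 3×67.4) / 7 = 75.6.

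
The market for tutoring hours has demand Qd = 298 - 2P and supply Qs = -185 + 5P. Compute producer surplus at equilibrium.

Equilibrium: 298 - 2P = -185 + 5P gives P* = 69, Q* = 160.
Supply starts at P = 37 (where Qs = 0).
PS = ½(69 − 37)(160) = 2560.

Producer surplus = 2560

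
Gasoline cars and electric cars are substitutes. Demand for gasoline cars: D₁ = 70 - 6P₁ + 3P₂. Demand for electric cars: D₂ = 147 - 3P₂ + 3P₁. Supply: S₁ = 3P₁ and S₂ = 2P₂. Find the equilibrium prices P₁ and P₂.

P₁ = 791/36, P₂ = 511/12

Market 1: 70 - 6P₁ + 3P₂ = 3P₁ → 9P₁ - 3P₂ = 70.
Market 2: 5P₂ - 3P₁ = 147.
Eliminating P₂: 5×(1) + 3×(2) gives 36P₁ = 791, so P₁ = 791/36.
Back-substitute into (2): P₂ = (147 + 3×791/36) / 5 = 511/12.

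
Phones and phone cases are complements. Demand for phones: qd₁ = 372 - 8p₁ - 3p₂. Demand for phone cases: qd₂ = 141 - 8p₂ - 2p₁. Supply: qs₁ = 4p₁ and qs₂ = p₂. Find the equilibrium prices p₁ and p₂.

Market 1: 372 - 8p₁ - 3p₂ = 4p₁ → 12p₁ + 3p₂ = 372.
Market 2: 9p₂ + 2p₁ = 141.
Eliminating p₂: 9×(1) − 3×(2) gives 102p₁ = 2925, so p₁ = 975/34.
Back-substitute into (2): p₂ = (141 − 2×975/34) / 9 = 158/17.

p₁ = 975/34, p₂ = 158/17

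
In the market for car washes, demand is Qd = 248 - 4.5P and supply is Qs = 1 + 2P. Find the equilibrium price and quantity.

Set Qd = Qs: 248 - 4.5P = 1 + 2P.
247 = 6.5P, so P* = 38.
Q* = 248 − 4.5(38) = 77.

P* = 38, Q* = 77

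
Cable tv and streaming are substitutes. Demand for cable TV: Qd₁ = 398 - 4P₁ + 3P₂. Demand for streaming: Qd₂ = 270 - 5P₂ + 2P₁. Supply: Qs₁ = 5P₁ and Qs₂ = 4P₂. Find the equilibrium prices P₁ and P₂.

P₁ = 58.56, P₂ = 3226/75

Market 1: 398 - 4P₁ + 3P₂ = 5P₁ → 9P₁ - 3P₂ = 398.
Market 2: 9P₂ - 2P₁ = 270.
Eliminating P₂: 9×(1) + 3×(2) gives 75P₁ = 4392, so P₁ = 58.56.
Back-substitute into (2): P₂ = (270 + 2×58.56) / 9 = 3226/75.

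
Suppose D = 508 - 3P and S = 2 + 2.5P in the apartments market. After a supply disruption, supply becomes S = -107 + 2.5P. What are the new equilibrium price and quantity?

Original equilibrium: P* = 92, Q* = 232.
New equilibrium: 508 - 3P = -107 + 2.5P, so 615 = 5.5P and P' = 1230/11; Q' = 508 − 3(1230/11) = 1898/11.

P' = 1230/11, Q' = 1898/11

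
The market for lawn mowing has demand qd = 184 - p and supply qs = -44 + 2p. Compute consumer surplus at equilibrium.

Consumer surplus = 5832

Equilibrium: 184 - p = -44 + 2p gives p* = 76, q* = 108.
Demand choke price (qd = 0): p = 184.
CS = ½(184 − 76)(108) = 5832.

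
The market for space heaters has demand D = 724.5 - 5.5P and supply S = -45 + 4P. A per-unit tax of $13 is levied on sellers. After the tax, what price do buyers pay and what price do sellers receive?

Buyers pay 1643/19, sellers receive 1396/19

Pre-tax equilibrium: P* = 81, Q* = 279.
Tax on sellers shifts supply to S = -45 + 4(P − 13) = -97 + 4P.
724.5 - 5.5P = -97 + 4P gives buyer price Pb = 1643/19; sellers receive Ps = 1643/19 − 13 = 1396/19.
New quantity: Q = 724.5 − 5.5(1643/19) = 4729/19.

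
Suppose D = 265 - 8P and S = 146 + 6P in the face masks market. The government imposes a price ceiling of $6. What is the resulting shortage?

Shortage = 35

Equilibrium price would be P* = 8.5, so the ceiling at 6 binds.
At P = 6: D = 265 − 8(6) = 217, S = 146 + 6(6) = 182.
Shortage = 217 − 182 = 35.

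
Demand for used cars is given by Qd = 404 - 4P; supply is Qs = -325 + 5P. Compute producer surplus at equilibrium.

Equilibrium: 404 - 4P = -325 + 5P gives P* = 81, Q* = 80.
Supply starts at P = 65 (where Qs = 0).
PS = ½(81 − 65)(80) = 640.

Producer surplus = 640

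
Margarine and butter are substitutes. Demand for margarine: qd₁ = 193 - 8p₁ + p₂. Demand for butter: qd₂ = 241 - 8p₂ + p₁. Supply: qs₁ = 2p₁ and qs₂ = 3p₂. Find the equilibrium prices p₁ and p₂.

p₁ = 2364/109, p₂ = 2603/109

Market 1: 193 - 8p₁ + p₂ = 2p₁ → 10p₁ - p₂ = 193.
Market 2: 11p₂ - p₁ = 241.
Eliminating p₂: 11×(1) + 1×(2) gives 109p₁ = 2364, so p₁ = 2364/109.
Back-substitute into (2): p₂ = (241 + 1×2364/109) / 11 = 2603/109.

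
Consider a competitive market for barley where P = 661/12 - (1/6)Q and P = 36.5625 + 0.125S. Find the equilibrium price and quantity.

Set the two price expressions equal: 661/12 - (1/6)Q = 36.5625 + 0.125Q.
889/48 = (7/24)Q, so Q* = 63.5.
P* = 661/12 − (1/6)(63.5) = 44.5.

P* = 44.5, Q* = 63.5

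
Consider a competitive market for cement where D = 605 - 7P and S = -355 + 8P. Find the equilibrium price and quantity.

Set D = S: 605 - 7P = -355 + 8P.
960 = 15P, so P* = 64.
Q* = 605 − 7(64) = 157.

P* = 64, Q* = 157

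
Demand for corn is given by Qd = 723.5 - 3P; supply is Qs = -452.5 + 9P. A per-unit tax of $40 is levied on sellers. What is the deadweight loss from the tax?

Deadweight loss = 1800

Pre-tax equilibrium: P* = 98, Q* = 429.5.
Tax on sellers shifts supply to Qs = -452.5 + 9(P − 40) = -812.5 + 9P.
723.5 - 3P = -812.5 + 9P gives buyer price Pb = 128; sellers receive Ps = 128 − 40 = 88.
New quantity: Q = 723.5 − 3(128) = 339.5.
DWL = ½ × 40 × (429.5 − 339.5) = 1800.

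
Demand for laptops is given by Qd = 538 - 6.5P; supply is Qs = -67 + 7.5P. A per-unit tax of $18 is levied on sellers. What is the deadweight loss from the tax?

Pre-tax equilibrium: P* = 605/14, Q* = 7199/28.
Tax on sellers shifts supply to Qs = -67 + 7.5(P − 18) = -202 + 7.5P.
538 - 6.5P = -202 + 7.5P gives buyer price Pb = 370/7; sellers receive Ps = 370/7 − 18 = 244/7.
New quantity: Q = 538 − 6.5(370/7) = 1361/7.
DWL = ½ × 18 × (7199/28 − 1361/7) = 15795/28.

Deadweight loss = 15795/28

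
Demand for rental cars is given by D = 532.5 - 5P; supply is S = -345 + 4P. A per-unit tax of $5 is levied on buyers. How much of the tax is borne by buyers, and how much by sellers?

Buyers bear 20/9, sellers bear 25/9

Pre-tax equilibrium: P* = 97.5, Q* = 45.
Tax on buyers shifts demand to D = 532.5 − 5(P + 5) = 507.5 - 5P.
507.5 - 5P = -345 + 4P gives seller price Ps = 1705/18; buyers pay Pb = 1705/18 + 5 = 1795/18.
New quantity: Q = 532.5 − 5(1795/18) = 305/9.
Buyer burden = 1795/18 − 97.5 = 20/9; seller burden = 97.5 − 1705/18 = 25/9.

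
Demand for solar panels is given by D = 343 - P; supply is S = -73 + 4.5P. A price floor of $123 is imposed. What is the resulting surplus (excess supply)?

Surplus = 260.5

Equilibrium price would be P* = 832/11, so the floor at 123 binds.
At P = 123: D = 220, S = 480.5.
Surplus = 480.5 − 220 = 260.5.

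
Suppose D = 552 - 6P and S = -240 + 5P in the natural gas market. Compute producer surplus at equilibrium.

Producer surplus = 1440

Equilibrium: 552 - 6P = -240 + 5P gives P* = 72, Q* = 120.
Supply starts at P = 48 (where S = 0).
PS = ½(72 − 48)(120) = 1440.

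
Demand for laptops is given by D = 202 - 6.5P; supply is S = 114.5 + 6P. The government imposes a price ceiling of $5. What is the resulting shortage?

Equilibrium price would be P* = 7, so the ceiling at 5 binds.
At P = 5: D = 202 − 6.5(5) = 169.5, S = 114.5 + 6(5) = 144.5.
Shortage = 169.5 − 144.5 = 25.

Shortage = 25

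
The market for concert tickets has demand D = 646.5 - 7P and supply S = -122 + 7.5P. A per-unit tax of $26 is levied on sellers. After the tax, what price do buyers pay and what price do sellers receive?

Buyers pay 1927/29, sellers receive 1173/29

Pre-tax equilibrium: P* = 53, Q* = 275.5.
Tax on sellers shifts supply to S = -122 + 7.5(P − 26) = -317 + 7.5P.
646.5 - 7P = -317 + 7.5P gives buyer price Pb = 1927/29; sellers receive Ps = 1927/29 − 26 = 1173/29.
New quantity: Q = 646.5 − 7(1927/29) = 10519/58.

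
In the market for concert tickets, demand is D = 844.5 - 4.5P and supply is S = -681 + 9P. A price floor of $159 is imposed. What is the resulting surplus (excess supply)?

Equilibrium price would be P* = 113, so the floor at 159 binds.
At P = 159: D = 129, S = 750.
Surplus = 750 − 129 = 621.

Surplus = 621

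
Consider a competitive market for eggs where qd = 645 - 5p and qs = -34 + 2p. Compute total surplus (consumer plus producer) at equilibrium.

Total surplus = 8960

Equilibrium: 645 - 5p = -34 + 2p gives p* = 97, q* = 160.
Demand choke price: p = 129; supply starts at p = 17.
CS = ½(129 − 97)(160) = 2560; PS = ½(97 − 17)(160) = 6400.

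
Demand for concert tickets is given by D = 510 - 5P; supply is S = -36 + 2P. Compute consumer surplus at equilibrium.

Consumer surplus = 1440

Equilibrium: 510 - 5P = -36 + 2P gives P* = 78, Q* = 120.
Demand choke price (D = 0): P = 102.
CS = ½(102 − 78)(120) = 1440.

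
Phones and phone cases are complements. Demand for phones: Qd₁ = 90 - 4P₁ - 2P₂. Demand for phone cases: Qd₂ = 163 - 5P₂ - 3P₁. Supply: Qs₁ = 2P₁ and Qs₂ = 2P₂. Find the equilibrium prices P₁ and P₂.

Market 1: 90 - 4P₁ - 2P₂ = 2P₁ → 6P₁ + 2P₂ = 90.
Market 2: 7P₂ + 3P₁ = 163.
Eliminating P₂: 7×(1) − 2×(2) gives 36P₁ = 304, so P₁ = 76/9.
Back-substitute into (2): P₂ = (163 − 3×76/9) / 7 = 59/3.

P₁ = 76/9, P₂ = 59/3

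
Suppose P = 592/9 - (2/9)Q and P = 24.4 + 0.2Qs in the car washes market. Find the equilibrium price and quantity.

P* = 44, Q* = 98

Set the two price expressions equal: 592/9 - (2/9)Q = 24.4 + 0.2Q.
1862/45 = (19/45)Q, so Q* = 98.
P* = 592/9 − (2/9)(98) = 44.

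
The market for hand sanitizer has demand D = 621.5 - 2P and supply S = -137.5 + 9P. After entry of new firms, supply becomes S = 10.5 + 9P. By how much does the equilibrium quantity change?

ΔQ = 296/11

Original equilibrium: P* = 69, Q* = 483.5.
New equilibrium: 621.5 - 2P = 10.5 + 9P, so 611 = 11P and P' = 611/11; Q' = 621.5 − 2(611/11) = 11229/22.
Change in quantity: 11229/22 − 483.5 = 296/11.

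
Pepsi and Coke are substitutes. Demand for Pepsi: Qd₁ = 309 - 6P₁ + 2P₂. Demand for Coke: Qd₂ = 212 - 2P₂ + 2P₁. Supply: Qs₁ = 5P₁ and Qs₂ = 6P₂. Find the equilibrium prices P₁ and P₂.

P₁ = 724/21, P₂ = 1475/42

Market 1: 309 - 6P₁ + 2P₂ = 5P₁ → 11P₁ - 2P₂ = 309.
Market 2: 8P₂ - 2P₁ = 212.
Eliminating P₂: 8×(1) + 2×(2) gives 84P₁ = 2896, so P₁ = 724/21.
Back-substitute into (2): P₂ = (212 + 2×724/21) / 8 = 1475/42.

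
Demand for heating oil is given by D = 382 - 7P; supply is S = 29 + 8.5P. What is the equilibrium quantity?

Set D = S: 382 - 7P = 29 + 8.5P.
353 = 15.5P, so P* = 706/31.
Q* = 382 − 7(706/31) = 6900/31.

Q* = 6900/31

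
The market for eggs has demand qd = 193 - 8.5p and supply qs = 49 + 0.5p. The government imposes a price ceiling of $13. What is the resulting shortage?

Equilibrium price would be p* = 16, so the ceiling at 13 binds.
At p = 13: qd = 193 − 8.5(13) = 82.5, qs = 49 + 0.5(13) = 55.5.
Shortage = 82.5 − 55.5 = 27.

Shortage = 27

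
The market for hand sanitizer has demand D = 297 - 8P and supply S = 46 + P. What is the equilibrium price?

Set D = S: 297 - 8P = 46 + P.
251 = 9P, so P* = 251/9.
Q* = 297 − 8(251/9) = 665/9.

P* = 251/9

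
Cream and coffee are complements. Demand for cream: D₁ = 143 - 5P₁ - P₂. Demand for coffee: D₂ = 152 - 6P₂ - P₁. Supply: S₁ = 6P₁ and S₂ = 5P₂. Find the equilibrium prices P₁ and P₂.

Market 1: 143 - 5P₁ - P₂ = 6P₁ → 11P₁ + P₂ = 143.
Market 2: 11P₂ + P₁ = 152.
Eliminating P₂: 11×(1) − 1×(2) gives 120P₁ = 1421, so P₁ = 1421/120.
Back-substitute into (2): P₂ = (152 − 1×1421/120) / 11 = 1529/120.

P₁ = 1421/120, P₂ = 1529/120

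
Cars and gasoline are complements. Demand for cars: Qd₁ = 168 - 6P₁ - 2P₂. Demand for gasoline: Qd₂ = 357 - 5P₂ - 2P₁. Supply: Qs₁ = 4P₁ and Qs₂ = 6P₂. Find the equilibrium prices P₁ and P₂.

P₁ = 567/53, P₂ = 1617/53

Market 1: 168 - 6P₁ - 2P₂ = 4P₁ → 10P₁ + 2P₂ = 168.
Market 2: 11P₂ + 2P₁ = 357.
Eliminating P₂: 11×(1) − 2×(2) gives 106P₁ = 1134, so P₁ = 567/53.
Back-substitute into (2): P₂ = (357 − 2×567/53) / 11 = 1617/53.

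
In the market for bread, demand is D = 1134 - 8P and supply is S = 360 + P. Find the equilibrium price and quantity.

Set D = S: 1134 - 8P = 360 + P.
774 = 9P, so P* = 86.
Q* = 1134 − 8(86) = 446.

P* = 86, Q* = 446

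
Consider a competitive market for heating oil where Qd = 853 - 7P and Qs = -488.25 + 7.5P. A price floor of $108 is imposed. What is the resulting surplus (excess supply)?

Equilibrium price would be P* = 92.5, so the floor at 108 binds.
At P = 108: Qd = 97, Qs = 321.75.
Surplus = 321.75 − 97 = 224.75.

Surplus = 224.75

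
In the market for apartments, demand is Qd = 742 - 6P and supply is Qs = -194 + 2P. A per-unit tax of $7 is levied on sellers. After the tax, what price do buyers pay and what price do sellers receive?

Buyers pay $118.75, sellers receive $111.75

Pre-tax equilibrium: P* = 117, Q* = 40.
Tax on sellers shifts supply to Qs = -194 + 2(P − 7) = -208 + 2P.
742 - 6P = -208 + 2P gives buyer price Pb = 118.75; sellers receive Ps = 118.75 − 7 = 111.75.
New quantity: Q = 742 − 6(118.75) = 29.5.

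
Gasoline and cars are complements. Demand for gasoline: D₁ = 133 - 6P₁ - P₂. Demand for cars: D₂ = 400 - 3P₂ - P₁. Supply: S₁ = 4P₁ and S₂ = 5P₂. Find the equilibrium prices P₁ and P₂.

Market 1: 133 - 6P₁ - P₂ = 4P₁ → 10P₁ + P₂ = 133.
Market 2: 8P₂ + P₁ = 400.
Eliminating P₂: 8×(1) − 1×(2) gives 79P₁ = 664, so P₁ = 664/79.
Back-substitute into (2): P₂ = (400 − 1×664/79) / 8 = 3867/79.

P₁ = 664/79, P₂ = 3867/79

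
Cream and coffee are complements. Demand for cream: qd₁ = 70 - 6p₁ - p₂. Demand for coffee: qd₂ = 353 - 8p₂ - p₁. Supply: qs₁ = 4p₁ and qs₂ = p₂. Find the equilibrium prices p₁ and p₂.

p₁ = 277/89, p₂ = 3460/89

Market 1: 70 - 6p₁ - p₂ = 4p₁ → 10p₁ + p₂ = 70.
Market 2: 9p₂ + p₁ = 353.
Eliminating p₂: 9×(1) − 1×(2) gives 89p₁ = 277, so p₁ = 277/89.
Back-substitute into (2): p₂ = (353 − 1×277/89) / 9 = 3460/89.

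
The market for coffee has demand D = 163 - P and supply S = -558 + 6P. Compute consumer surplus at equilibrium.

Consumer surplus = 1800

Equilibrium: 163 - P = -558 + 6P gives P* = 103, Q* = 60.
Demand choke price (D = 0): P = 163.
CS = ½(163 − 103)(60) = 1800.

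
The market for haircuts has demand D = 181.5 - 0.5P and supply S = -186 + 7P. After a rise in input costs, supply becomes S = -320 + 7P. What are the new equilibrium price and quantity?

Original equilibrium: P* = 49, Q* = 157.
New equilibrium: 181.5 - 0.5P = -320 + 7P, so 501.5 = 7.5P and P' = 1003/15; Q' = 181.5 − 0.5(1003/15) = 2221/15.

P' = 1003/15, Q' = 2221/15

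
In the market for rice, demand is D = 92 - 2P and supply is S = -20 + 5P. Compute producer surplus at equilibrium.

Producer surplus = 360

Equilibrium: 92 - 2P = -20 + 5P gives P* = 16, Q* = 60.
Supply starts at P = 4 (where S = 0).
PS = ½(16 − 4)(60) = 360.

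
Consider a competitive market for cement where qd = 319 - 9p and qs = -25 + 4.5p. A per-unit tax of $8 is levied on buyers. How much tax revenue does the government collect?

Pre-tax equilibrium: p* = 688/27, q* = 269/3.
Tax on buyers shifts demand to qd = 319 − 9(p + 8) = 247 - 9p.
247 - 9p = -25 + 4.5p gives seller price ps = 544/27; buyers pay pb = 544/27 + 8 = 760/27.
New quantity: q = 319 − 9(760/27) = 197/3.
Revenue = 8 × 197/3 = 1576/3.

Tax revenue = 1576/3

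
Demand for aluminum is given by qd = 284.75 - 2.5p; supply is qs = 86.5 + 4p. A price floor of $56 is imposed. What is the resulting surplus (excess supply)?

Equilibrium price would be p* = 30.5, so the floor at 56 binds.
At p = 56: qd = 144.75, qs = 310.5.
Surplus = 310.5 − 144.75 = 165.75.

Surplus = 165.75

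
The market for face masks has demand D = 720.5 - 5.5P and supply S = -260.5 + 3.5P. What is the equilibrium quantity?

Set D = S: 720.5 - 5.5P = -260.5 + 3.5P.
981 = 9P, so P* = 109.
Q* = 720.5 − 5.5(109) = 121.

Q* = 121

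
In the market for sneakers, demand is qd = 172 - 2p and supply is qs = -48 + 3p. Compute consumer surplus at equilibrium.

Equilibrium: 172 - 2p = -48 + 3p gives p* = 44, q* = 84.
Demand choke price (qd = 0): p = 86.
CS = ½(86 − 44)(84) = 1764.

Consumer surplus = 1764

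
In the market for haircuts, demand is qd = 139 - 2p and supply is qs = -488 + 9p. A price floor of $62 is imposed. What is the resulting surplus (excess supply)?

Equilibrium price would be p* = 57, so the floor at 62 binds.
At p = 62: qd = 15, qs = 70.
Surplus = 70 − 15 = 55.

Surplus = 55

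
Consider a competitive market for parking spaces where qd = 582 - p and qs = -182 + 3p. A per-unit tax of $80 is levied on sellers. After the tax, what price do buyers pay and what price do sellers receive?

Pre-tax equilibrium: p* = 191, q* = 391.
Tax on sellers shifts supply to qs = -182 + 3(p − 80) = -422 + 3p.
582 - p = -422 + 3p gives buyer price pb = 251; sellers receive ps = 251 − 80 = 171.
New quantity: q = 582 − 1(251) = 331.

Buyers pay $251, sellers receive $171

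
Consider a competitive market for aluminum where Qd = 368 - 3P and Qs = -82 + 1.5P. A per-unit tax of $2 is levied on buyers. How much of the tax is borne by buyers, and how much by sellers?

Pre-tax equilibrium: P* = 100, Q* = 68.
Tax on buyers shifts demand to Qd = 368 − 3(P + 2) = 362 - 3P.
362 - 3P = -82 + 1.5P gives seller price Ps = 296/3; buyers pay Pb = 296/3 + 2 = 302/3.
New quantity: Q = 368 − 3(302/3) = 66.
Buyer burden = 302/3 − 100 = 2/3; seller burden = 100 − 296/3 = 4/3.

Buyers bear 2/3, sellers bear 4/3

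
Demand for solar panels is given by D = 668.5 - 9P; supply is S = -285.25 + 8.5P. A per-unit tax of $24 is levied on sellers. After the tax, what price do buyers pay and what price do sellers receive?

Buyers pay 4631/70, sellers receive 2951/70

Pre-tax equilibrium: P* = 54.5, Q* = 178.
Tax on sellers shifts supply to S = -285.25 + 8.5(P − 24) = -489.25 + 8.5P.
668.5 - 9P = -489.25 + 8.5P gives buyer price Pb = 4631/70; sellers receive Ps = 4631/70 − 24 = 2951/70.
New quantity: Q = 668.5 − 9(4631/70) = 2558/35.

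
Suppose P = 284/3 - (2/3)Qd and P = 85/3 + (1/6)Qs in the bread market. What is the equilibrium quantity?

Set the two price expressions equal: 284/3 - (2/3)Q = 85/3 + (1/6)Q.
199/3 = (5/6)Q, so Q* = 79.6.
P* = 284/3 − (2/3)(79.6) = 41.6.

Q* = 79.6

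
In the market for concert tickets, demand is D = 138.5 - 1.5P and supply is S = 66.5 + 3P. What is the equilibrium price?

Set D = S: 138.5 - 1.5P = 66.5 + 3P.
72 = 4.5P, so P* = 16.
Q* = 138.5 − 1.5(16) = 114.5.

P* = 16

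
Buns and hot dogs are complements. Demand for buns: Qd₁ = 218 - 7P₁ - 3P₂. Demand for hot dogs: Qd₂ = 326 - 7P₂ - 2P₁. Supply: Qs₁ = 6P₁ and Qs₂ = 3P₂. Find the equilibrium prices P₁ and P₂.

Market 1: 218 - 7P₁ - 3P₂ = 6P₁ → 13P₁ + 3P₂ = 218.
Market 2: 10P₂ + 2P₁ = 326.
Eliminating P₂: 10×(1) − 3×(2) gives 124P₁ = 1202, so P₁ = 601/62.
Back-substitute into (2): P₂ = (326 − 2×601/62) / 10 = 1901/62.

P₁ = 601/62, P₂ = 1901/62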